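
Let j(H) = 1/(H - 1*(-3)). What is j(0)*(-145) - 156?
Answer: -613/3 ≈ -204.33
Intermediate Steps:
j(H) = 1/(3 + H) (j(H) = 1/(H + 3) = 1/(3 + H))
j(0)*(-145) - 156 = -145/(3 + 0) - 156 = -145/3 - 156 = -613/3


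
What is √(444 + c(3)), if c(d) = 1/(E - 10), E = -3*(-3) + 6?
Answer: √11105/5 ≈ 21.076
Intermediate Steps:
E = 15 (E = 9 + 6 = 15)
c(d) = ⅕ (c(d) = 1/(15 - 10) = 1/5 = ⅕)
√(444 + c(3)) = √(444 + ⅕) = √(2221/5) = √11105/5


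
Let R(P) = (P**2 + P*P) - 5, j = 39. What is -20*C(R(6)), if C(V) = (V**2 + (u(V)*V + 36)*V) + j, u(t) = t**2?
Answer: -403161220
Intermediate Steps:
R(P) = -5 + 2*P**2 (R(P) = (P**2 + P**2) - 5 = 2*P**2 - 5 = -5 + 2*P**2)
C(V) = 39 + V**2 + V*(36 + V**3) (C(V) = (V**2 + (V**2*V + 36)*V) + 39 = (V**2 + (V**3 + 36)*V) + 39 = (V**2 + (36 + V**3)*V) + 39 = (V**2 + V*(36 + V**3)) + 39 = 39 + V**2 + V*(36 + V**3))
-20*C(R(6)) = -20*(39 + (-5 + 2*6**2)**2 + (-5 + 2*6**2)**4 + 36*(-5 + 2*6**2)) = -20*(39 + (-5 + 2*36)**2 + (-5 + 2*36)**4 + 36*(-5 + 2*36)) = -20*(39 + (-5 + 72)**2 + (-5 + 72)**4 + 36*(-5 + 72)) = -20*(39 + 67**2 + 67**4 + 36*67) = -20*(39 + 4489 + 20151121 + 2412) = -20*20158061 = -403161220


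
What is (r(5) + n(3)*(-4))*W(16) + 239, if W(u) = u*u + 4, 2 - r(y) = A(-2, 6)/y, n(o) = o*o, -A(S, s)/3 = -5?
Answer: -9381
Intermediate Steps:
A(S, s) = 15 (A(S, s) = -3*(-5) = 15)
n(o) = o²
r(y) = 2 - 15/y
W(u) = 4 + u² (W(u) = u² + 4 = 4 + u²)
(r(5) + n(3)*(-4))*W(16) + 239 = ((2 - 15/5) + 3²*(-4))*(4 + 16²) + 239 = ((2 - 15*⅕) + 9*(-4))*(4 + 256) + 239 = ((2 - 3) - 36)*260 + 239 = (-1 - 36)*260 + 239 = -37*260 + 239 = -9620 + 239 = -9381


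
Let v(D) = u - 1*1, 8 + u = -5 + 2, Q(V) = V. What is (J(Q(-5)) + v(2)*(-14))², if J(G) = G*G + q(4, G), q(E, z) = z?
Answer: 35344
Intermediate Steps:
u = -11 (u = -8 + (-5 + 2) = -8 - 3 = -11)
J(G) = G + G² (J(G) = G*G + G = G² + G = G + G²)
v(D) = -12 (v(D) = -11 - 1*1 = -11 - 1 = -12)
(J(Q(-5)) + v(2)*(-14))² = (-5*(1 - 5) - 12*(-14))² = (-5*(-4) + 168)² = (20 + 168)² = 188² = 35344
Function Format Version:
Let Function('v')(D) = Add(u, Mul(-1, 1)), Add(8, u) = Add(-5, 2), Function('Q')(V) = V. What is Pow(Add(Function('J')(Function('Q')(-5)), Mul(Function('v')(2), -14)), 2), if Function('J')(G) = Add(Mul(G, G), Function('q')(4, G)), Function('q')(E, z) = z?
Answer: 35344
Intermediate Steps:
u = -11 (u = Add(-8, Add(-5, 2)) = Add(-8, -3) = -11)
Function('J')(G) = Add(G, Pow(G, 2)) (Function('J')(G) = Add(Mul(G, G), G) = Add(Pow(G, 2), G) = Add(G, Pow(G, 2)))
Function('v')(D) = -12 (Function('v')(D) = Add(-11, Mul(-1, 1)) = Add(-11, -1) = -12)
Pow(Add(Function('J')(Function('Q')(-5)), Mul(Function('v')(2), -14)), 2) = Pow(Add(Mul(-5, Add(1, -5)), Mul(-12, -14)), 2) = Pow(Add(Mul(-5, -4), 168), 2) = Pow(Add(20, 168), 2) = Pow(188, 2) = 35344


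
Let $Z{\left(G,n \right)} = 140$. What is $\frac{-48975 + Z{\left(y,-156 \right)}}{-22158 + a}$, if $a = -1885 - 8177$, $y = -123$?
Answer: $\frac{9767}{6444} \approx 1.5157$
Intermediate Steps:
$a = -10062$ ($a = -1885 - 8177 = -10062$)
$\frac{-48975 + Z{\left(y,-156 \right)}}{-22158 + a} = \frac{-48975 + 140}{-22158 - 10062} = - \frac{48835}{-32220} = \left(-48835\right) \left(- \frac{1}{32220}\right) = \frac{9767}{6444}$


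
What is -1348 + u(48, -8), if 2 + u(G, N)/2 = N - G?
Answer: -1464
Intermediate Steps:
u(G, N) = -4 - 2*G + 2*N (u(G, N) = -4 + 2*(N - G) = -4 + (-2*G + 2*N) = -4 - 2*G + 2*N)
-1348 + u(48, -8) = -1348 + (-4 - 2*48 + 2*(-8)) = -1348 + (-4 - 96 - 16) = -1348 - 116 = -1464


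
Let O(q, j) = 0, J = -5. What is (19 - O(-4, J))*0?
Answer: 0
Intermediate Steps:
(19 - O(-4, J))*0 = (19 - 1*0)*0 = (19 + 0)*0 = 19*0 = 0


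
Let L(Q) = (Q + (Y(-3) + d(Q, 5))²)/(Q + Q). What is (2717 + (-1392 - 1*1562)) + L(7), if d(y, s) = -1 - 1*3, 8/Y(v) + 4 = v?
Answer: -160943/686 ≈ -234.61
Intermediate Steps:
Y(v) = 8/(-4 + v)
d(y, s) = -4 (d(y, s) = -1 - 3 = -4)
L(Q) = (1296/49 + Q)/(2*Q) (L(Q) = (Q + (8/(-4 - 3) - 4)²)/(Q + Q) = (Q + (8/(-7) - 4)²)/((2*Q)) = (Q + (8*(-⅐) - 4)²)*(1/(2*Q)) = (Q + (-8/7 - 4)²)*(1/(2*Q)) = (Q + (-36/7)²)*(1/(2*Q)) = (Q + 1296/49)*(1/(2*Q)) = (1296/49 + Q)*(1/(2*Q)) = (1296/49 + Q)/(2*Q))
(2717 + (-1392 - 1*1562)) + L(7) = (2717 + (-1392 - 1*1562)) + (1/98)*(1296 + 49*7)/7 = (2717 + (-1392 - 1562)) + (1/98)*(⅐)*(1296 + 343) = (2717 - 2954) + (1/98)*(⅐)*1639 = -237 + 1639/686 = -160943/686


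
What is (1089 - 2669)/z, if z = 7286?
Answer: -790/3643 ≈ -0.21685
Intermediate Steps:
(1089 - 2669)/z = (1089 - 2669)/7286 = -1580*1/7286 = -790/3643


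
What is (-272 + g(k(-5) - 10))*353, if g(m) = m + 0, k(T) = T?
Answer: -101311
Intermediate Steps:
g(m) = m
(-272 + g(k(-5) - 10))*353 = (-272 + (-5 - 10))*353 = (-272 - 15)*353 = -287*353 = -101311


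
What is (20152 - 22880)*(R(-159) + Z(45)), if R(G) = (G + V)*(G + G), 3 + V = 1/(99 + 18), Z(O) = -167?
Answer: -5462833640/39 ≈ -1.4007e+8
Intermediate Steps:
V = -350/117 (V = -3 + 1/(99 + 18) = -3 + 1/117 = -350/117 ≈ -2.9915)
R(G) = 2*G*(-350/117 + G) (R(G) = (G - 350/117)*(G + G) = (-350/117 + G)*(2*G) = 2*G*(-350/117 + G))
(20152 - 22880)*(R(-159) + Z(45)) = (20152 - 22880)*((2/117)*(-159)*(-350 + 117*(-159)) - 167) = -2728*((2/117)*(-159)*(-350 - 18603) - 167) = -2728*((2/117)*(-159)*(-18953) - 167) = -2728*(2009018/39 - 167) = -2728*2002505/39 = -5462833640/39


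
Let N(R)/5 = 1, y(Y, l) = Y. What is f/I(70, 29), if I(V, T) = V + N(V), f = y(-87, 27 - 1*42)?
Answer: -29/25 ≈ -1.1600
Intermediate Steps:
f = -87
N(R) = 5 (N(R) = 5*1 = 5)
I(V, T) = 5 + V (I(V, T) = V + 5 = 5 + V)
f/I(70, 29) = -87/(5 + 70) = -87/75 = -87*1/75 = -29/25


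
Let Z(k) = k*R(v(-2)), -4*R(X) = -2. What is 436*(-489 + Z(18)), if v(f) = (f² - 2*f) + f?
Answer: -209280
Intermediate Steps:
v(f) = f² - f
R(X) = ½ (R(X) = -¼*(-2) = ½)
Z(k) = k/2 (Z(k) = k*(½) = k/2)
436*(-489 + Z(18)) = 436*(-489 + (½)*18) = 436*(-489 + 9) = 436*(-480) = -209280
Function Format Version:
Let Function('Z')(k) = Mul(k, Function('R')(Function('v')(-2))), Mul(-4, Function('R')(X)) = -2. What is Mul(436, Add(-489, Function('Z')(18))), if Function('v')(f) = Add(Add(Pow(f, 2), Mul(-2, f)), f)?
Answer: -209280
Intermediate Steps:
Function('v')(f) = Add(Pow(f, 2), Mul(-1, f))
Function('R')(X) = Rational(1, 2) (Function('R')(X) = Mul(Rational(-1, 4), -2) = Rational(1, 2))
Function('Z')(k) = Mul(Rational(1, 2), k) (Function('Z')(k) = Mul(k, Rational(1, 2)) = Mul(Rational(1, 2), k))
Mul(436, Add(-489, Function('Z')(18))) = Mul(436, Add(-489, Mul(Rational(1, 2), 18))) = Mul(436, Add(-489, 9)) = Mul(436, -480) = -209280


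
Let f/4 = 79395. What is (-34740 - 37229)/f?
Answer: -911/4020 ≈ -0.22662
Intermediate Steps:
f = 317580 (f = 4*79395 = 317580)
(-34740 - 37229)/f = (-34740 - 37229)/317580 = -71969*1/317580 = -911/4020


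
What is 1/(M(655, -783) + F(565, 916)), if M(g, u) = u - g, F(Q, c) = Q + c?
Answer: 1/43 ≈ 0.023256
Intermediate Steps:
1/(M(655, -783) + F(565, 916)) = 1/((-783 - 1*655) + (565 + 916)) = 1/((-783 - 655) + 1481) = 1/(-1438 + 1481) = 1/43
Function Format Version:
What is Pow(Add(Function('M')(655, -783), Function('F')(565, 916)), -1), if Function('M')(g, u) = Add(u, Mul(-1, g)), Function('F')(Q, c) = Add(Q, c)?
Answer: Rational(1, 43) ≈ 0.023256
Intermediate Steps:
Pow(Add(Function('M')(655, -783), Function('F')(565, 916)), -1) = Pow(Add(Add(-783, Mul(-1, 655)), Add(565, 916)), -1) = Pow(Add(Add(-783, -655), 1481), -1) = Pow(Add(-1438, 1481), -1) = Pow(43, -1) = Rational(1, 43)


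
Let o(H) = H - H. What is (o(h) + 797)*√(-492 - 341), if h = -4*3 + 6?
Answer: 5579*I*√17 ≈ 23003.0*I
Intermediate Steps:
h = -6 (h = -12 + 6 = -6)
o(H) = 0
(o(h) + 797)*√(-492 - 341) = (0 + 797)*√(-492 - 341) = 797*√(-833) = 797*(7*I*√17) = 5579*I*√17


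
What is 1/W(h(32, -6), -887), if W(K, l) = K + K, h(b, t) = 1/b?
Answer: 16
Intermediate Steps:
W(K, l) = 2*K
1/W(h(32, -6), -887) = 1/(2/32) = 1/(2*(1/32)) = 1/(1/16) = 16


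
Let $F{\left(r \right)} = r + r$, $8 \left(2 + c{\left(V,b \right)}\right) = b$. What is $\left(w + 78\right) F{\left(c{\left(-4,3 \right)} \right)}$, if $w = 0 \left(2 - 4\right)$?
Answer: $- \frac{507}{2} \approx -253.5$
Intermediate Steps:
$c{\left(V,b \right)} = -2 + \frac{b}{8}$
$F{\left(r \right)} = 2 r$
$w = 0$ ($w = 0 \left(-2\right) = 0$)
$\left(w + 78\right) F{\left(c{\left(-4,3 \right)} \right)} = \left(0 + 78\right) 2 \left(-2 + \frac{1}{8} \cdot 3\right) = 78 \cdot 2 \left(-2 + \frac{3}{8}\right) = 78 \cdot 2 \left(- \frac{13}{8}\right) = 78 \left(- \frac{13}{4}\right) = - \frac{507}{2}$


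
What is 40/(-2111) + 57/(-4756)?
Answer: -310567/10039916 ≈ -0.030933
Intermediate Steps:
40/(-2111) + 57/(-4756) = 40*(-1/2111) + 57*(-1/4756) = -40/2111 - 57/4756 = -310567/10039916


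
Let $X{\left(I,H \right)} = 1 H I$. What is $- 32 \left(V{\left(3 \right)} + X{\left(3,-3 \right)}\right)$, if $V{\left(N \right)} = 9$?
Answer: $0$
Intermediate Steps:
$X{\left(I,H \right)} = H I$
$- 32 \left(V{\left(3 \right)} + X{\left(3,-3 \right)}\right) = - 32 \left(9 - 9\right) = \left(-32\right) 0 = 0$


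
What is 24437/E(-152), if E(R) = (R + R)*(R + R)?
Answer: 24437/92416 ≈ 0.26442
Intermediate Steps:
E(R) = 4*R² (E(R) = (2*R)*(2*R) = 4*R²)
24437/E(-152) = 24437/((4*(-152)²)) = 24437/((4*23104)) = 24437/92416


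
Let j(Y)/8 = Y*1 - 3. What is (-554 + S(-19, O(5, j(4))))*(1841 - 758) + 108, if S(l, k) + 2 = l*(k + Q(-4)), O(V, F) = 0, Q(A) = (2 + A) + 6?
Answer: -684348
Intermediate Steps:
j(Y) = -24 + 8*Y (j(Y) = 8*(Y*1 - 3) = 8*(Y - 3) = 8*(-3 + Y) = -24 + 8*Y)
Q(A) = 8 + A
S(l, k) = -2 + l*(4 + k) (S(l, k) = -2 + l*(k + (8 - 4)) = -2 + l*(k + 4) = -2 + l*(4 + k))
(-554 + S(-19, O(5, j(4))))*(1841 - 758) + 108 = (-554 + (-2 + 4*(-19) + 0*(-19)))*(1841 - 758) + 108 = (-554 + (-2 - 76 + 0))*1083 + 108 = (-554 - 78)*1083 + 108 = -632*1083 + 108 = -684456 + 108 = -684348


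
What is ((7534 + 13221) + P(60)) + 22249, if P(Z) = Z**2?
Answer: 46604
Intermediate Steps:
((7534 + 13221) + P(60)) + 22249 = ((7534 + 13221) + 60**2) + 22249 = (20755 + 3600) + 22249 = 24355 + 22249 = 46604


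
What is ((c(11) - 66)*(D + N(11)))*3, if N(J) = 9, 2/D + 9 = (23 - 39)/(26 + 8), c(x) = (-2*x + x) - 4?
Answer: -343845/161 ≈ -2135.7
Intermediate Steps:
c(x) = -4 - x (c(x) = -x - 4 = -4 - x)
D = -34/161 (D = 2/(-9 + (23 - 39)/(26 + 8)) = 2/(-9 - 16/34) = 2/(-9 - 16*1/34) = 2/(-9 - 8/17) = 2/(-161/17) = 2*(-17/161) = -34/161 ≈ -0.21118)
((c(11) - 66)*(D + N(11)))*3 = (((-4 - 1*11) - 66)*(-34/161 + 9))*3 = (((-4 - 11) - 66)*(1415/161))*3 = ((-15 - 66)*(1415/161))*3 = -81*1415/161*3 = -114615/161*3 = -343845/161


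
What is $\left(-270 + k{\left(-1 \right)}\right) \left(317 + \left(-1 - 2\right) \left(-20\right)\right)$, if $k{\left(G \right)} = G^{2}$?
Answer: $-101413$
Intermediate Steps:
$\left(-270 + k{\left(-1 \right)}\right) \left(317 + \left(-1 - 2\right) \left(-20\right)\right) = \left(-270 + \left(-1\right)^{2}\right) \left(317 + \left(-1 - 2\right) \left(-20\right)\right) = \left(-270 + 1\right) \left(317 - -60\right) = - 269 \left(317 + 60\right) = \left(-269\right) 377 = -101413$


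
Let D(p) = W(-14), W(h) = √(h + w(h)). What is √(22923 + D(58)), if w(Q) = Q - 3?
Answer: √(22923 + I*√31) ≈ 151.4 + 0.018*I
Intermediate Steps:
w(Q) = -3 + Q
W(h) = √(-3 + 2*h) (W(h) = √(h + (-3 + h)) = √(-3 + 2*h))
D(p) = I*√31 (D(p) = √(-3 + 2*(-14)) = √(-3 - 28) = √(-31) = I*√31)
√(22923 + D(58)) = √(22923 + I*√31)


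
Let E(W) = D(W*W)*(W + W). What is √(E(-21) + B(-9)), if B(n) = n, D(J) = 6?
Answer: 3*I*√29 ≈ 16.155*I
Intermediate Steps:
E(W) = 12*W (E(W) = 6*(W + W) = 6*(2*W) = 12*W)
√(E(-21) + B(-9)) = √(12*(-21) - 9) = √(-252 - 9) = √(-261) = 3*I*√29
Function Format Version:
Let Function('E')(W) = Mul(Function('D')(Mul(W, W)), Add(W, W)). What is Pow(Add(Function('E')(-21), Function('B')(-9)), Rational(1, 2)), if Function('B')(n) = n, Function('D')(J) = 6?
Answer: Mul(3, I, Pow(29, Rational(1, 2))) ≈ Mul(16.155, I)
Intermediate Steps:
Function('E')(W) = Mul(12, W) (Function('E')(W) = Mul(6, Add(W, W)) = Mul(6, Mul(2, W)) = Mul(12, W))
Pow(Add(Function('E')(-21), Function('B')(-9)), Rational(1, 2)) = Pow(Add(Mul(12, -21), -9), Rational(1, 2)) = Pow(Add(-252, -9), Rational(1, 2)) = Pow(-261, Rational(1, 2)) = Mul(3, I, Pow(29, Rational(1, 2)))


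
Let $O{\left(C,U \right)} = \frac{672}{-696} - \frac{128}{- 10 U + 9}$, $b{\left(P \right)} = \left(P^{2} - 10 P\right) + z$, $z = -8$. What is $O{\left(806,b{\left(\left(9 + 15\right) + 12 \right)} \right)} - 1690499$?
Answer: $- \frac{454506126517}{268859} \approx -1.6905 \cdot 10^{6}$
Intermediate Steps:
$b{\left(P \right)} = -8 + P^{2} - 10 P$ ($b{\left(P \right)} = \left(P^{2} - 10 P\right) - 8 = -8 + P^{2} - 10 P$)
$O{\left(C,U \right)} = - \frac{28}{29} - \frac{128}{9 - 10 U}$ ($O{\left(C,U \right)} = 672 \left(- \frac{1}{696}\right) - \frac{128}{9 - 10 U} = - \frac{28}{29} - \frac{128}{9 - 10 U}$)
$O{\left(806,b{\left(\left(9 + 15\right) + 12 \right)} \right)} - 1690499 = \frac{4 \left(991 - 70 \left(-8 + \left(\left(9 + 15\right) + 12\right)^{2} - 10 \left(\left(9 + 15\right) + 12\right)\right)\right)}{29 \left(-9 + 10 \left(-8 + \left(\left(9 + 15\right) + 12\right)^{2} - 10 \left(\left(9 + 15\right) + 12\right)\right)\right)} - 1690499 = \frac{4 \left(991 - 70 \left(-8 + \left(24 + 12\right)^{2} - 10 \left(24 + 12\right)\right)\right)}{29 \left(-9 + 10 \left(-8 + \left(24 + 12\right)^{2} - 10 \left(24 + 12\right)\right)\right)} - 1690499 = \frac{4 \left(991 - 70 \left(-8 + 36^{2} - 360\right)\right)}{29 \left(-9 + 10 \left(-8 + 36^{2} - 360\right)\right)} - 1690499 = \frac{4 \left(991 - 70 \left(-8 + 1296 - 360\right)\right)}{29 \left(-9 + 10 \left(-8 + 1296 - 360\right)\right)} - 1690499 = \frac{4 \left(991 - 64960\right)}{29 \left(-9 + 10 \cdot 928\right)} - 1690499 = \frac{4 \left(991 - 64960\right)}{29 \left(-9 + 9280\right)} - 1690499 = \frac{4}{29} \cdot \frac{1}{9271} \left(-63969\right) - 1690499 = - \frac{255876}{268859} - 1690499 = - \frac{454506126517}{268859}$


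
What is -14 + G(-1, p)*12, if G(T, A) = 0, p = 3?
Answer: -14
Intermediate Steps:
-14 + G(-1, p)*12 = -14 + 0*12 = -14 + 0 = -14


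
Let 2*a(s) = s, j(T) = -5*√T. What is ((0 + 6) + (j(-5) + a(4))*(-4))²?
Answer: -1996 - 80*I*√5 ≈ -1996.0 - 178.89*I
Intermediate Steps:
a(s) = s/2
((0 + 6) + (j(-5) + a(4))*(-4))² = ((0 + 6) + (-5*I*√5 + (½)*4)*(-4))² = (6 + (-5*I*√5 + 2)*(-4))² = (6 + (2 - 5*I*√5)*(-4))² = (6 + (-8 + 20*I*√5))² = (-2 + 20*I*√5)²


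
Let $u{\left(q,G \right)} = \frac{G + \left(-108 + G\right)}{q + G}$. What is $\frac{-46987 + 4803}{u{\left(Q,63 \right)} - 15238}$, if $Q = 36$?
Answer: $\frac{58003}{20952} \approx 2.7684$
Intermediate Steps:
$u{\left(q,G \right)} = \frac{-108 + 2 G}{G + q}$
$\frac{-46987 + 4803}{u{\left(Q,63 \right)} - 15238} = \frac{-46987 + 4803}{\frac{2 \left(-54 + 63\right)}{63 + 36} - 15238} = - \frac{42184}{2 \cdot \frac{1}{99} \cdot 9 - 15238} = - \frac{42184}{\frac{2}{11} - 15238} = - \frac{42184}{- \frac{167616}{11}} = \left(-42184\right) \left(- \frac{11}{167616}\right) = \frac{58003}{20952}$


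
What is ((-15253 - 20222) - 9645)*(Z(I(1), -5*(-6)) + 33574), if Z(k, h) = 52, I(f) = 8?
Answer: -1517205120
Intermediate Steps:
((-15253 - 20222) - 9645)*(Z(I(1), -5*(-6)) + 33574) = ((-15253 - 20222) - 9645)*(52 + 33574) = (-35475 - 9645)*33626 = -45120*33626 = -1517205120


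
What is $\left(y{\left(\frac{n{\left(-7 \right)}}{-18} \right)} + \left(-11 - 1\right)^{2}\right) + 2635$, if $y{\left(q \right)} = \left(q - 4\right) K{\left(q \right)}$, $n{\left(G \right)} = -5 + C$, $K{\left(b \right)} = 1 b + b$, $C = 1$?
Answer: $\frac{224963}{81} \approx 2777.3$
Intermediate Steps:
$K{\left(b \right)} = 2 b$ ($K{\left(b \right)} = b + b = 2 b$)
$n{\left(G \right)} = -4$ ($n{\left(G \right)} = -5 + 1 = -4$)
$y{\left(q \right)} = 2 q \left(-4 + q\right)$ ($y{\left(q \right)} = \left(q - 4\right) 2 q = \left(-4 + q\right) 2 q = 2 q \left(-4 + q\right)$)
$\left(y{\left(\frac{n{\left(-7 \right)}}{-18} \right)} + \left(-11 - 1\right)^{2}\right) + 2635 = \left(2 \left(- \frac{4}{-18}\right) \left(-4 - \frac{4}{-18}\right) + \left(-11 - 1\right)^{2}\right) + 2635 = \left(2 \left(\left(-4\right) \left(- \frac{1}{18}\right)\right) \left(-4 - - \frac{2}{9}\right) + \left(-12\right)^{2}\right) + 2635 = \left(2 \cdot \frac{2}{9} \left(-4 + \frac{2}{9}\right) + 144\right) + 2635 = \left(2 \cdot \frac{2}{9} \left(- \frac{34}{9}\right) + 144\right) + 2635 = \left(- \frac{136}{81} + 144\right) + 2635 = \frac{11528}{81} + 2635 = \frac{224963}{81}$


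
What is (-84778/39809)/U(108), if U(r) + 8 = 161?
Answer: -84778/6090777 ≈ -0.013919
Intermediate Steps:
U(r) = 153 (U(r) = -8 + 161 = 153)
(-84778/39809)/U(108) = -84778/39809/153 = -84778*1/39809*(1/153) = -84778/39809*1/153 = -84778/6090777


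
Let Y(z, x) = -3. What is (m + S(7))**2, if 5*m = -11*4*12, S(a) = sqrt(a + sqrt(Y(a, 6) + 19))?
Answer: 279059/25 - 1056*sqrt(11)/5 ≈ 10462.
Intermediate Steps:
S(a) = sqrt(4 + a) (S(a) = sqrt(a + sqrt(-3 + 19)) = sqrt(a + sqrt(16)) = sqrt(a + 4) = sqrt(4 + a))
m = -528/5 (m = (-11*4*12)/5 = (-44*12)/5 = (1/5)*(-528) = -528/5 ≈ -105.60)
(m + S(7))**2 = (-528/5 + sqrt(4 + 7))**2 = (-528/5 + sqrt(11))**2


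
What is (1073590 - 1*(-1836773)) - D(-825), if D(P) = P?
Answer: 2911188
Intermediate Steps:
(1073590 - 1*(-1836773)) - D(-825) = (1073590 - 1*(-1836773)) - 1*(-825) = (1073590 + 1836773) + 825 = 2910363 + 825 = 2911188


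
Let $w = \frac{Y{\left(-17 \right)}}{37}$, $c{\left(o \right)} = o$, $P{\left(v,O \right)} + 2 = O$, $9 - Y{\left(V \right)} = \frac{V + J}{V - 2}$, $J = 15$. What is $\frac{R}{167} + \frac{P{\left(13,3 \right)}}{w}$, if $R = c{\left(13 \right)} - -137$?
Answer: $\frac{142751}{28223} \approx 5.058$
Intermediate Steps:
$Y{\left(V \right)} = 9 - \frac{15 + V}{-2 + V}$ ($Y{\left(V \right)} = 9 - \frac{V + 15}{V - 2} = 9 - \frac{15 + V}{-2 + V}$)
$P{\left(v,O \right)} = -2 + O$
$w = \frac{169}{703}$ ($w = \frac{\frac{1}{-2 - 17} \left(-33 + 8 \left(-17\right)\right)}{37} = \frac{-33 - 136}{-19} \cdot \frac{1}{37} = \left(- \frac{1}{19}\right) \left(-169\right) \frac{1}{37} = \frac{169}{19} \cdot \frac{1}{37} = \frac{169}{703} \approx 0.2404$)
$R = 150$ ($R = 13 - -137 = 13 + 137 = 150$)
$\frac{R}{167} + \frac{P{\left(13,3 \right)}}{w} = \frac{150}{167} + \frac{-2 + 3}{\frac{169}{703}} = 150 \cdot \frac{1}{167} + 1 \cdot \frac{703}{169} = \frac{150}{167} + \frac{703}{169} = \frac{142751}{28223}$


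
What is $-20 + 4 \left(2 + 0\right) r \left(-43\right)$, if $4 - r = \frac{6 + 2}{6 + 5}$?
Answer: $- \frac{12604}{11} \approx -1145.8$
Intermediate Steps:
$r = \frac{36}{11}$ ($r = 4 - \frac{6 + 2}{6 + 5} = 4 - \frac{8}{11} = \frac{36}{11} \approx 3.2727$)
$-20 + 4 \left(2 + 0\right) r \left(-43\right) = -20 + 4 \left(2 + 0\right) \frac{36}{11} \left(-43\right) = -20 + 4 \cdot 2 \cdot \frac{36}{11} \left(-43\right) = -20 + 8 \cdot \frac{36}{11} \left(-43\right) = -20 + \frac{288}{11} \left(-43\right) = -20 - \frac{12384}{11} = - \frac{12604}{11}$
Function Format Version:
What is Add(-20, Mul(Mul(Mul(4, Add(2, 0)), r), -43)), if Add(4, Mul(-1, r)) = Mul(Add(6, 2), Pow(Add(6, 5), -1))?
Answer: Rational(-12604, 11) ≈ -1145.8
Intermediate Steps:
r = Rational(36, 11) (r = Add(4, Mul(-1, Mul(Add(6, 2), Pow(Add(6, 5), -1)))) = Add(4, Mul(-1, Mul(8, Pow(11, -1)))) = Add(4, Mul(-1, Mul(8, Rational(1, 11)))) = Add(4, Mul(-1, Rational(8, 11))) = Add(4, Rational(-8, 11)) = Rational(36, 11) ≈ 3.2727)
Add(-20, Mul(Mul(Mul(4, Add(2, 0)), r), -43)) = Add(-20, Mul(Mul(Mul(4, Add(2, 0)), Rational(36, 11)), -43)) = Add(-20, Mul(Mul(Mul(4, 2), Rational(36, 11)), -43)) = Add(-20, Mul(Mul(8, Rational(36, 11)), -43)) = Add(-20, Mul(Rational(288, 11), -43)) = Add(-20, Rational(-12384, 11)) = Rational(-12604, 11)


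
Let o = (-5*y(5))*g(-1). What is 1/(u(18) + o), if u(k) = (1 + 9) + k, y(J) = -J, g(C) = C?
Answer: ⅓ ≈ 0.33333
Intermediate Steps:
u(k) = 10 + k
o = -25 (o = -(-5)*5*(-1) = -5*(-5)*(-1) = 25*(-1) = -25)
1/(u(18) + o) = 1/((10 + 18) - 25) = 1/(28 - 25) = 1/3 = ⅓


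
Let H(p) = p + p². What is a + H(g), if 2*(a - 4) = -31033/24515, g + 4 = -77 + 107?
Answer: 34584147/49030 ≈ 705.37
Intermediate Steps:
g = 26 (g = -4 + (-77 + 107) = -4 + 30 = 26)
a = 165087/49030 (a = 4 + (-31033/24515)/2 = 4 + (-31033*1/24515)/2 = 4 + (½)*(-31033/24515) = 4 - 31033/49030 = 165087/49030 ≈ 3.3671)
a + H(g) = 165087/49030 + 26*(1 + 26) = 165087/49030 + 26*27 = 165087/49030 + 702 = 34584147/49030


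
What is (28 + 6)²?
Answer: 1156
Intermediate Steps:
(28 + 6)² = 34² = 1156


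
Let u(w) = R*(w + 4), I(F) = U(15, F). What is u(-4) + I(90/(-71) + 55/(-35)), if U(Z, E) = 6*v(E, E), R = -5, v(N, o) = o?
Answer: -8466/497 ≈ -17.034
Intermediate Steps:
U(Z, E) = 6*E
I(F) = 6*F
u(w) = -20 - 5*w (u(w) = -5*(w + 4) = -5*(4 + w) = -20 - 5*w)
u(-4) + I(90/(-71) + 55/(-35)) = (-20 - 5*(-4)) + 6*(90/(-71) + 55/(-35)) = (-20 + 20) + 6*(90*(-1/71) + 55*(-1/35)) = 0 + 6*(-90/71 - 11/7) = 0 + 6*(-1411/497) = 0 - 8466/497 = -8466/497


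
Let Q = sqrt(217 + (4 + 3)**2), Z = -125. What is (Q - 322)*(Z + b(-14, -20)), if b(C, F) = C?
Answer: 44758 - 139*sqrt(266) ≈ 42491.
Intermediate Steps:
Q = sqrt(266) (Q = sqrt(217 + 7**2) = sqrt(217 + 49) = sqrt(266) ≈ 16.310)
(Q - 322)*(Z + b(-14, -20)) = (sqrt(266) - 322)*(-125 - 14) = (-322 + sqrt(266))*(-139) = 44758 - 139*sqrt(266)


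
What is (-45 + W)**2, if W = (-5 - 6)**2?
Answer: 5776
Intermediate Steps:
W = 121 (W = (-11)**2 = 121)
(-45 + W)**2 = (-45 + 121)**2 = 76**2 = 5776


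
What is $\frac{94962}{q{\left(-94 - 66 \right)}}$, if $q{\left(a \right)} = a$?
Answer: $- \frac{47481}{80} \approx -593.51$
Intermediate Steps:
$\frac{94962}{q{\left(-94 - 66 \right)}} = \frac{94962}{-94 - 66} = \frac{94962}{-160} = 94962 \left(- \frac{1}{160}\right) = - \frac{47481}{80}$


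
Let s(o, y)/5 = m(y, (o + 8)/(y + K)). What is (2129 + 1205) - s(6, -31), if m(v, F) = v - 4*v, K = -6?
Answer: 2869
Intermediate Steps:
m(v, F) = -3*v
s(o, y) = -15*y (s(o, y) = 5*(-3*y) = -15*y)
(2129 + 1205) - s(6, -31) = (2129 + 1205) - (-15)*(-31) = 3334 - 1*465 = 3334 - 465 = 2869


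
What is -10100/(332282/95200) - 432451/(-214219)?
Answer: -6053886976377/2093562287 ≈ -2891.7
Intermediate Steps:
-10100/(332282/95200) - 432451/(-214219) = -10100/(332282*(1/95200)) - 432451*(-1/214219) = -10100/9773/2800 + 432451/214219 = -10100*2800/9773 + 432451/214219 = -28280000/9773 + 432451/214219 = -6053886976377/2093562287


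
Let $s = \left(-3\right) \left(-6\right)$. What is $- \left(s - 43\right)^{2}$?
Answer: $-625$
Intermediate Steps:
$s = 18$
$- \left(s - 43\right)^{2} = - \left(18 - 43\right)^{2} = - \left(-25\right)^{2} = \left(-1\right) 625 = -625$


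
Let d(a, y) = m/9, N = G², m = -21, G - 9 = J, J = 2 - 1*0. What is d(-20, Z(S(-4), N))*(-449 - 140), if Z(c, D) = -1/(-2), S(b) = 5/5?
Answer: 4123/3 ≈ 1374.3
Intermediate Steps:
J = 2 (J = 2 + 0 = 2)
S(b) = 1 (S(b) = 5*(⅕) = 1)
G = 11 (G = 9 + 2 = 11)
N = 121 (N = 11² = 121)
Z(c, D) = ½ (Z(c, D) = -1*(-½) = ½)
d(a, y) = -7/3 (d(a, y) = -21/9 = -21*⅑ = -7/3)
d(-20, Z(S(-4), N))*(-449 - 140) = -7*(-449 - 140)/3 = -7/3*(-589) = 4123/3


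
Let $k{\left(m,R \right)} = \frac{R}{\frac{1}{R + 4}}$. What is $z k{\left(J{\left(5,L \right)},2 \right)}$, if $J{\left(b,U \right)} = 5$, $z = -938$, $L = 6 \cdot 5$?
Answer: $-11256$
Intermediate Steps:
$L = 30$
$k{\left(m,R \right)} = R \left(4 + R\right)$ ($k{\left(m,R \right)} = \frac{R}{\frac{1}{4 + R}} = R \left(4 + R\right)$)
$z k{\left(J{\left(5,L \right)},2 \right)} = - 938 \cdot 2 \left(4 + 2\right) = - 938 \cdot 2 \cdot 6 = \left(-938\right) 12 = -11256$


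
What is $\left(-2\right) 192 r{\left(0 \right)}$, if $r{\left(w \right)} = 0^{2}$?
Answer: $0$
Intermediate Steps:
$r{\left(w \right)} = 0$
$\left(-2\right) 192 r{\left(0 \right)} = \left(-2\right) 192 \cdot 0 = \left(-384\right) 0 = 0$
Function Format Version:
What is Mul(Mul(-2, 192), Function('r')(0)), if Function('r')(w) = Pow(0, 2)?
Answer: 0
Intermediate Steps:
Function('r')(w) = 0
Mul(Mul(-2, 192), Function('r')(0)) = Mul(Mul(-2, 192), 0) = Mul(-384, 0) = 0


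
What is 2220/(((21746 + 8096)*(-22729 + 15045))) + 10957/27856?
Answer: 314055401597/798443241296 ≈ 0.39333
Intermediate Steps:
2220/(((21746 + 8096)*(-22729 + 15045))) + 10957/27856 = 2220/((29842*(-7684))) + 10957*(1/27856) = 2220/(-229305928) + 10957/27856 = 2220*(-1/229305928) + 10957/27856 = -555/57326482 + 10957/27856 = 314055401597/798443241296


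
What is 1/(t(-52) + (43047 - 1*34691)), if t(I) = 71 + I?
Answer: 1/8375 ≈ 0.00011940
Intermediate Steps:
1/(t(-52) + (43047 - 1*34691)) = 1/((71 - 52) + (43047 - 1*34691)) = 1/(19 + (43047 - 34691)) = 1/(19 + 8356) = 1/8375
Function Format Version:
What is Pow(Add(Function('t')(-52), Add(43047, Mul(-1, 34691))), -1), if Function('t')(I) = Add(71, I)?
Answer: Rational(1, 8375) ≈ 0.00011940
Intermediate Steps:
Pow(Add(Function('t')(-52), Add(43047, Mul(-1, 34691))), -1) = Pow(Add(Add(71, -52), Add(43047, Mul(-1, 34691))), -1) = Pow(Add(19, Add(43047, -34691)), -1) = Pow(Add(19, 8356), -1) = Pow(8375, -1) = Rational(1, 8375)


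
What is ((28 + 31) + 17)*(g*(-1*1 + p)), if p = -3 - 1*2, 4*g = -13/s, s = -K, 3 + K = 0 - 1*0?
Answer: 494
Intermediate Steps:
K = -3 (K = -3 + (0 - 1*0) = -3 + (0 + 0) = -3 + 0 = -3)
s = 3 (s = -1*(-3) = 3)
g = -13/12 (g = (-13/3)/4 = (-13*1/3)/4 = (1/4)*(-13/3) = -13/12 ≈ -1.0833)
p = -5 (p = -3 - 2 = -5)
((28 + 31) + 17)*(g*(-1*1 + p)) = ((28 + 31) + 17)*(-13*(-1*1 - 5)/12) = (59 + 17)*(-13*(-1 - 5)/12) = 76*(-13/12*(-6)) = 76*(13/2) = 494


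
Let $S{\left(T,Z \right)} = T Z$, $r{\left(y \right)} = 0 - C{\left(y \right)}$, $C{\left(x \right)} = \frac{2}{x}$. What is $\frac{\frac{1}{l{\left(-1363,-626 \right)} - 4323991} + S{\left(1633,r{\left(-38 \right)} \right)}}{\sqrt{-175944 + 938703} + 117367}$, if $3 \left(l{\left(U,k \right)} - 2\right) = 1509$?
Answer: $\frac{118377238447739}{161643251132037660} - \frac{1008607517 \sqrt{84751}}{53881083710679220} \approx 0.00072689$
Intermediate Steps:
$l{\left(U,k \right)} = 505$ ($l{\left(U,k \right)} = 2 + \frac{1}{3} \cdot 1509 = 2 + 503 = 505$)
$r{\left(y \right)} = - \frac{2}{y}$ ($r{\left(y \right)} = 0 - \frac{2}{y} = - \frac{2}{y}$)
$\frac{\frac{1}{l{\left(-1363,-626 \right)} - 4323991} + S{\left(1633,r{\left(-38 \right)} \right)}}{\sqrt{-175944 + 938703} + 117367} = \frac{\frac{1}{505 - 4323991} + 1633 \left(- \frac{2}{-38}\right)}{\sqrt{-175944 + 938703} + 117367} = \frac{\frac{1}{-4323486} + 1633 \left(\left(-2\right) \left(- \frac{1}{38}\right)\right)}{\sqrt{762759} + 117367} = \frac{- \frac{1}{4323486} + 1633 \cdot \frac{1}{19}}{3 \sqrt{84751} + 117367} = \frac{- \frac{1}{4323486} + \frac{1633}{19}}{117367 + 3 \sqrt{84751}} = \frac{7060252619}{82146234 \left(117367 + 3 \sqrt{84751}\right)}$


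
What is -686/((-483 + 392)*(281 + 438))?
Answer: 98/9347 ≈ 0.010485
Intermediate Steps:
-686/((-483 + 392)*(281 + 438)) = -686/((-91*719)) = -686/(-65429) = -686*(-1)/65429 = -1*(-98/9347) = 98/9347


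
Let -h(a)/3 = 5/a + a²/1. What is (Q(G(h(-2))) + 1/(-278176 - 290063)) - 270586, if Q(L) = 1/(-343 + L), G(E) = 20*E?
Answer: -66577005886054/246047487 ≈ -2.7059e+5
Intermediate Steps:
h(a) = -15/a - 3*a² (h(a) = -3*(5/a + a²/1) = -3*(5/a + a²*1) = -3*(5/a + a²) = -3*(a² + 5/a) = -15/a - 3*a²)
(Q(G(h(-2))) + 1/(-278176 - 290063)) - 270586 = (1/(-343 + 20*(3*(-5 - 1*(-2)³)/(-2))) + 1/(-278176 - 290063)) - 270586 = (1/(-343 + 20*(3*(-½)*(-5 - 1*(-8)))) + 1/(-568239)) - 270586 = (1/(-343 + 20*(3*(-½)*(-5 + 8))) - 1/568239) - 270586 = (1/(-343 + 20*(3*(-½)*3)) - 1/568239) - 270586 = (1/(-343 + 20*(-9/2)) - 1/568239) - 270586 = (1/(-343 - 90) - 1/568239) - 270586 = (1/(-433) - 1/568239) - 270586 = (-1/433 - 1/568239) - 270586 = -568672/246047487 - 270586 = -66577005886054/246047487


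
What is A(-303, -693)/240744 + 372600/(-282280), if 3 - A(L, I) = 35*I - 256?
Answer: -147823933/121352172 ≈ -1.2181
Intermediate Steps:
A(L, I) = 259 - 35*I (A(L, I) = 3 - (35*I - 256) = 3 - (-256 + 35*I) = 3 + (256 - 35*I) = 259 - 35*I)
A(-303, -693)/240744 + 372600/(-282280) = (259 - 35*(-693))/240744 + 372600/(-282280) = (259 + 24255)*(1/240744) + 372600*(-1/282280) = 24514*(1/240744) - 9315/7057 = 1751/17196 - 9315/7057 = -147823933/121352172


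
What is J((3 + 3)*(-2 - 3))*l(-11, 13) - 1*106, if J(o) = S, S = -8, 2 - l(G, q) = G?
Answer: -210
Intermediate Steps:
l(G, q) = 2 - G
J(o) = -8
J((3 + 3)*(-2 - 3))*l(-11, 13) - 1*106 = -8*(2 - 1*(-11)) - 1*106 = -8*(2 + 11) - 106 = -8*13 - 106 = -104 - 106 = -210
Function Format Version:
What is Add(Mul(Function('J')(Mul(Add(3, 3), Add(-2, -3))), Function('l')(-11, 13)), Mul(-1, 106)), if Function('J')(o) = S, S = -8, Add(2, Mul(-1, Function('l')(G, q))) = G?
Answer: -210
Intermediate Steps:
Function('l')(G, q) = Add(2, Mul(-1, G))
Function('J')(o) = -8
Add(Mul(Function('J')(Mul(Add(3, 3), Add(-2, -3))), Function('l')(-11, 13)), Mul(-1, 106)) = Add(Mul(-8, Add(2, Mul(-1, -11))), Mul(-1, 106)) = Add(Mul(-8, Add(2, 11)), -106) = Add(Mul(-8, 13), -106) = Add(-104, -106) = -210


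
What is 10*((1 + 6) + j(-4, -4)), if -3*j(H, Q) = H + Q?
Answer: 290/3 ≈ 96.667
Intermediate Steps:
j(H, Q) = -H/3 - Q/3 (j(H, Q) = -(H + Q)/3 = -H/3 - Q/3)
10*((1 + 6) + j(-4, -4)) = 10*((1 + 6) + (-⅓*(-4) - ⅓*(-4))) = 10*(7 + (4/3 + 4/3)) = 10*(7 + 8/3) = 10*(29/3) = 290/3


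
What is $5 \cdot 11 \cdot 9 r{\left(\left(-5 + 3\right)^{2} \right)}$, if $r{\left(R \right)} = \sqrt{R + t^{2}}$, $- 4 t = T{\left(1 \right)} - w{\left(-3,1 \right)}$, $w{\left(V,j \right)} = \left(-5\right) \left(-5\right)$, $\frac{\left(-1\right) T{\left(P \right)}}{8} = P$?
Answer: $\frac{495 \sqrt{1153}}{4} \approx 4202.0$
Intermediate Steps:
$T{\left(P \right)} = - 8 P$
$w{\left(V,j \right)} = 25$
$t = \frac{33}{4}$ ($t = - \frac{\left(-8\right) 1 - 25}{4} = - \frac{-8 - 25}{4} = \left(- \frac{1}{4}\right) \left(-33\right) = \frac{33}{4} \approx 8.25$)
$r{\left(R \right)} = \sqrt{\frac{1089}{16} + R}$ ($r{\left(R \right)} = \sqrt{R + \left(\frac{33}{4}\right)^{2}} = \sqrt{R + \frac{1089}{16}} = \sqrt{\frac{1089}{16} + R}$)
$5 \cdot 11 \cdot 9 r{\left(\left(-5 + 3\right)^{2} \right)} = 5 \cdot 11 \cdot 9 \frac{\sqrt{1089 + 16 \left(-5 + 3\right)^{2}}}{4} = 55 \cdot 9 \frac{\sqrt{1089 + 16 \left(-2\right)^{2}}}{4} = 495 \frac{\sqrt{1089 + 16 \cdot 4}}{4} = 495 \frac{\sqrt{1089 + 64}}{4} = 495 \frac{\sqrt{1153}}{4} = \frac{495 \sqrt{1153}}{4}$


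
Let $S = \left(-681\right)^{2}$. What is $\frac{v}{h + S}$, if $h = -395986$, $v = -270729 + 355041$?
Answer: $\frac{84312}{67775} \approx 1.244$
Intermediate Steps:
$S = 463761$
$v = 84312$
$\frac{v}{h + S} = \frac{84312}{-395986 + 463761} = \frac{84312}{67775}$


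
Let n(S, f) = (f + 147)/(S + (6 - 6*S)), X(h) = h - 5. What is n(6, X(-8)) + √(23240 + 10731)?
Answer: -67/12 + √33971 ≈ 178.73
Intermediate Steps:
X(h) = -5 + h
n(S, f) = (147 + f)/(6 - 5*S)
n(6, X(-8)) + √(23240 + 10731) = (-147 - (-5 - 8))/(-6 + 5*6) + √(23240 + 10731) = (-147 - 1*(-13))/(-6 + 30) + √33971 = (-147 + 13)/24 + √33971 = (1/24)*(-134) + √33971 = -67/12 + √33971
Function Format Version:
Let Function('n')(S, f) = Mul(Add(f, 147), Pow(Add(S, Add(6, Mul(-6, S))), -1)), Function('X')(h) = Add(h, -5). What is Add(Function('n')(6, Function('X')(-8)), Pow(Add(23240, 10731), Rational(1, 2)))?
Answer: Add(Rational(-67, 12), Pow(33971, Rational(1, 2))) ≈ 178.73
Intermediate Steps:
Function('X')(h) = Add(-5, h)
Function('n')(S, f) = Mul(Pow(Add(6, Mul(-5, S)), -1), Add(147, f)) (Function('n')(S, f) = Mul(Add(147, f), Pow(Add(6, Mul(-5, S)), -1)) = Mul(Pow(Add(6, Mul(-5, S)), -1), Add(147, f)))
Add(Function('n')(6, Function('X')(-8)), Pow(Add(23240, 10731), Rational(1, 2))) = Add(Mul(Pow(Add(-6, Mul(5, 6)), -1), Add(-147, Mul(-1, Add(-5, -8)))), Pow(Add(23240, 10731), Rational(1, 2))) = Add(Mul(Pow(Add(-6, 30), -1), Add(-147, Mul(-1, -13))), Pow(33971, Rational(1, 2))) = Add(Mul(Pow(24, -1), Add(-147, 13)), Pow(33971, Rational(1, 2))) = Add(Mul(Rational(1, 24), -134), Pow(33971, Rational(1, 2))) = Add(Rational(-67, 12), Pow(33971, Rational(1, 2)))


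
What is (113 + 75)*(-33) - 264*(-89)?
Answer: 17292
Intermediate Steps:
(113 + 75)*(-33) - 264*(-89) = 188*(-33) + 23496 = -6204 + 23496 = 17292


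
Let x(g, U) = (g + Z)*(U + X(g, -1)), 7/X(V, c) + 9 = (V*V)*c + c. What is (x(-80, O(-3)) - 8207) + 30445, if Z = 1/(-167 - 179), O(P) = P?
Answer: 49853270077/2217860 ≈ 22478.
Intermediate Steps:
X(V, c) = 7/(-9 + c + c*V**2) (X(V, c) = 7/(-9 + ((V*V)*c + c)) = 7/(-9 + (V**2*c + c)) = 7/(-9 + (c*V**2 + c)) = 7/(-9 + (c + c*V**2)) = 7/(-9 + c + c*V**2))
Z = -1/346 (Z = 1/(-346) = -1/346 ≈ -0.0028902)
x(g, U) = (-1/346 + g)*(U + 7/(-10 - g**2)) (x(g, U) = (g - 1/346)*(U + 7/(-9 - 1 - g**2)) = (-1/346 + g)*(U + 7/(-10 - g**2)))
(x(-80, O(-3)) - 8207) + 30445 = ((7 - 2422*(-80) - 10*(-3) - 1*(-3)*(-80)**2 + 346*(-3)*(-80)**3 + 3460*(-3)*(-80))/(346*(10 + (-80)**2)) - 8207) + 30445 = ((7 + 193760 + 30 - 1*(-3)*6400 + 346*(-3)*(-512000) + 830400)/(346*(10 + 6400)) - 8207) + 30445 = ((1/346)*(7 + 193760 + 30 + 19200 + 531456000 + 830400)/6410 - 8207) + 30445 = ((1/346)*(1/6410)*532499397 - 8207) + 30445 = (532499397/2217860 - 8207) + 30445 = -17669477623/2217860 + 30445 = 49853270077/2217860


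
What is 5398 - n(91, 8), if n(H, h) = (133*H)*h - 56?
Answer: -91370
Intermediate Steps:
n(H, h) = -56 + 133*H*h (n(H, h) = 133*H*h - 56 = -56 + 133*H*h)
5398 - n(91, 8) = 5398 - (-56 + 133*91*8) = 5398 - (-56 + 96824) = 5398 - 1*96768 = 5398 - 96768 = -91370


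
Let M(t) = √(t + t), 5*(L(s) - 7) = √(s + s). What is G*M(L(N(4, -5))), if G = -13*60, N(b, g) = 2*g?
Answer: -156*√(350 + 20*I*√5) ≈ -2924.4 - 186.08*I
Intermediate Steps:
L(s) = 7 + √2*√s/5 (L(s) = 7 + √(s + s)/5 = 7 + √(2*s)/5 = 7 + (√2*√s)/5 = 7 + √2*√s/5)
M(t) = √2*√t (M(t) = √(2*t) = √2*√t)
G = -780
G*M(L(N(4, -5))) = -780*√2*√(7 + √2*√(2*(-5))/5) = -780*√2*√(7 + √2*√(-10)/5) = -780*√2*√(7 + √2*(I*√10)/5) = -780*√2*√(7 + 2*I*√5/5)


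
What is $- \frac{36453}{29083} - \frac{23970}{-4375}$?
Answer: $\frac{107527527}{25447625} \approx 4.2254$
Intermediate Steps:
$- \frac{36453}{29083} - \frac{23970}{-4375} = \left(-36453\right) \frac{1}{29083} - - \frac{4794}{875} = - \frac{36453}{29083} + \frac{4794}{875} = \frac{107527527}{25447625}$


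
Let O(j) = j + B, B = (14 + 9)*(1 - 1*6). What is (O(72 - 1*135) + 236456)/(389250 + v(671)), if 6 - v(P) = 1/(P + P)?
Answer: 317085076/522381551 ≈ 0.60700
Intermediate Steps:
B = -115 (B = 23*(1 - 6) = 23*(-5) = -115)
v(P) = 6 - 1/(2*P) (v(P) = 6 - 1/(P + P) = 6 - 1/(2*P))
O(j) = -115 + j (O(j) = j - 115 = -115 + j)
(O(72 - 1*135) + 236456)/(389250 + v(671)) = ((-115 + (72 - 1*135)) + 236456)/(389250 + (6 - ½/671)) = ((-115 + (72 - 135)) + 236456)/(389250 + (6 - ½*1/671)) = ((-115 - 63) + 236456)/(389250 + (6 - 1/1342)) = (-178 + 236456)/(389250 + 8051/1342) = 236278/(522381551/1342) = 236278*(1342/522381551) = 317085076/522381551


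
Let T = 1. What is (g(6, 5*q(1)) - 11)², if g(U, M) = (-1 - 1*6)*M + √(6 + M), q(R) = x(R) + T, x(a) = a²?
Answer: 5929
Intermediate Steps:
q(R) = 1 + R² (q(R) = R² + 1 = 1 + R²)
g(U, M) = √(6 + M) - 7*M (g(U, M) = (-1 - 6)*M + √(6 + M) = -7*M + √(6 + M) = √(6 + M) - 7*M)
(g(6, 5*q(1)) - 11)² = ((√(6 + 5*(1 + 1²)) - 35*(1 + 1²)) - 11)² = ((√(6 + 5*(1 + 1)) - 35*(1 + 1)) - 11)² = ((√(6 + 5*2) - 35*2) - 11)² = ((√(6 + 10) - 7*10) - 11)² = ((√16 - 70) - 11)² = ((4 - 70) - 11)² = (-66 - 11)² = (-77)² = 5929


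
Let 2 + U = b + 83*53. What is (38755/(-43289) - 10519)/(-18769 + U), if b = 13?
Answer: 455395746/621586751 ≈ 0.73263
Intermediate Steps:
U = 4410 (U = -2 + (13 + 83*53) = -2 + (13 + 4399) = -2 + 4412 = 4410)
(38755/(-43289) - 10519)/(-18769 + U) = (38755/(-43289) - 10519)/(-18769 + 4410) = (38755*(-1/43289) - 10519)/(-14359) = (-38755/43289 - 10519)*(-1/14359) = -455395746/43289*(-1/14359) = 455395746/621586751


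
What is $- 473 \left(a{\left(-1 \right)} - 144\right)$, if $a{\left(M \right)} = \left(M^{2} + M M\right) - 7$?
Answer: $70477$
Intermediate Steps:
$a{\left(M \right)} = -7 + 2 M^{2}$ ($a{\left(M \right)} = \left(M^{2} + M^{2}\right) - 7 = 2 M^{2} - 7 = -7 + 2 M^{2}$)
$- 473 \left(a{\left(-1 \right)} - 144\right) = - 473 \left(\left(-7 + 2 \left(-1\right)^{2}\right) - 144\right) = - 473 \left(\left(-7 + 2 \cdot 1\right) - 144\right) = - 473 \left(\left(-7 + 2\right) - 144\right) = - 473 \left(-5 - 144\right) = \left(-473\right) \left(-149\right) = 70477$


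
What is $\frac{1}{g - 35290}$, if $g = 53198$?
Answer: $\frac{1}{17908} \approx 5.5841 \cdot 10^{-5}$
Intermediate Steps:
$\frac{1}{g - 35290} = \frac{1}{53198 - 35290} = \frac{1}{17908}$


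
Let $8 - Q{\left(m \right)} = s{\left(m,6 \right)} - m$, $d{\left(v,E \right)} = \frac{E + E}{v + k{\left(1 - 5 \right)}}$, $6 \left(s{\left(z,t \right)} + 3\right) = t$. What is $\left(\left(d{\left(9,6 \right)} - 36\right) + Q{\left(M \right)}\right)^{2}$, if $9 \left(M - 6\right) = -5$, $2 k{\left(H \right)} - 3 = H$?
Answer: $\frac{8579041}{23409} \approx 366.48$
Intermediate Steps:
$k{\left(H \right)} = \frac{3}{2} + \frac{H}{2}$
$M = \frac{49}{9}$ ($M = 6 + \frac{1}{9} \left(-5\right) = 6 - \frac{5}{9} = \frac{49}{9} \approx 5.4444$)
$s{\left(z,t \right)} = -3 + \frac{t}{6}$
$d{\left(v,E \right)} = \frac{2 E}{- \frac{1}{2} + v}$ ($d{\left(v,E \right)} = \frac{E + E}{v + \left(\frac{3}{2} + \frac{1 - 5}{2}\right)} = \frac{2 E}{v + \left(\frac{3}{2} + \frac{1}{2} \left(-4\right)\right)} = \frac{2 E}{v + \left(\frac{3}{2} - 2\right)} = \frac{2 E}{v - \frac{1}{2}} = \frac{2 E}{- \frac{1}{2} + v}$)
$Q{\left(m \right)} = 10 + m$ ($Q{\left(m \right)} = 8 - \left(\left(-3 + \frac{1}{6} \cdot 6\right) - m\right) = 8 - \left(\left(-3 + 1\right) - m\right) = 8 - \left(-2 - m\right) = 8 + \left(2 + m\right) = 10 + m$)
$\left(\left(d{\left(9,6 \right)} - 36\right) + Q{\left(M \right)}\right)^{2} = \left(\left(4 \cdot 6 \frac{1}{-1 + 2 \cdot 9} - 36\right) + \left(10 + \frac{49}{9}\right)\right)^{2} = \left(\left(4 \cdot 6 \frac{1}{-1 + 18} - 36\right) + \frac{139}{9}\right)^{2} = \left(\left(4 \cdot 6 \cdot \frac{1}{17} - 36\right) + \frac{139}{9}\right)^{2} = \left(\left(\frac{24}{17} - 36\right) + \frac{139}{9}\right)^{2} = \left(- \frac{588}{17} + \frac{139}{9}\right)^{2} = \left(- \frac{2929}{153}\right)^{2} = \frac{8579041}{23409}$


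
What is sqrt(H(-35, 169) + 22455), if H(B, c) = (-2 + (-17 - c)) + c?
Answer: 2*sqrt(5609) ≈ 149.79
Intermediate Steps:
H(B, c) = -19 (H(B, c) = (-19 - c) + c = -19)
sqrt(H(-35, 169) + 22455) = sqrt(-19 + 22455) = sqrt(22436) = 2*sqrt(5609)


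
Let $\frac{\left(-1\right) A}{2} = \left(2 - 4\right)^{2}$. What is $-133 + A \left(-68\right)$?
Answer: $411$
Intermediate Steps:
$A = -8$ ($A = - 2 \left(2 - 4\right)^{2} = - 2 \left(-2\right)^{2} = \left(-2\right) 4 = -8$)
$-133 + A \left(-68\right) = -133 - -544 = -133 + 544 = 411$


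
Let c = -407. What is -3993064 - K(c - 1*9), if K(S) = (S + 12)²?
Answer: -4156280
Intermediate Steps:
K(S) = (12 + S)²
-3993064 - K(c - 1*9) = -3993064 - (12 + (-407 - 1*9))² = -3993064 - (12 + (-407 - 9))² = -3993064 - (12 - 416)² = -3993064 - 1*(-404)² = -3993064 - 1*163216 = -3993064 - 163216 = -4156280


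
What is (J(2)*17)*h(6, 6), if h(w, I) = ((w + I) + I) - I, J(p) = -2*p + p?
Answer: -408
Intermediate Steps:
J(p) = -p
h(w, I) = I + w (h(w, I) = ((I + w) + I) - I = (w + 2*I) - I = I + w)
(J(2)*17)*h(6, 6) = (-1*2*17)*(6 + 6) = -2*17*12 = -34*12 = -408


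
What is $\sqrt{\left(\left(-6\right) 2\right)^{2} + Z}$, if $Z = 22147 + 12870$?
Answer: $\sqrt{35161} \approx 187.51$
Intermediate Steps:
$Z = 35017$
$\sqrt{\left(\left(-6\right) 2\right)^{2} + Z} = \sqrt{\left(\left(-6\right) 2\right)^{2} + 35017} = \sqrt{\left(-12\right)^{2} + 35017} = \sqrt{144 + 35017} = \sqrt{35161}$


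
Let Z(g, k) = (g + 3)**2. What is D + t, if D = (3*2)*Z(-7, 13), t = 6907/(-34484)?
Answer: 3303557/34484 ≈ 95.800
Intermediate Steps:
Z(g, k) = (3 + g)**2
t = -6907/34484 (t = 6907*(-1/34484) = -6907/34484 ≈ -0.20030)
D = 96 (D = (3*2)*(3 - 7)**2 = 6*(-4)**2 = 6*16 = 96)
D + t = 96 - 6907/34484 = 3303557/34484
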